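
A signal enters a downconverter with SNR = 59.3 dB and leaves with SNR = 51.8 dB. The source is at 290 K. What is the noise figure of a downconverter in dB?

NF (dB) = SNR_in(dB) − SNR_out(dB) when the source is at T₀
NF = 59.3 − 51.8 = 7.5 dB

7.5 dB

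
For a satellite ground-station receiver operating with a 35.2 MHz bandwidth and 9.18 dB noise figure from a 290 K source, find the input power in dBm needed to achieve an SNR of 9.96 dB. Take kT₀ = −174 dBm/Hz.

Sensitivity = −174 + 10 log₁₀(B) + NF + SNR_min
= −174 + 75.47 + 9.18 + 9.96
= −79.39 dBm → −79.4 dBm

−79.4 dBm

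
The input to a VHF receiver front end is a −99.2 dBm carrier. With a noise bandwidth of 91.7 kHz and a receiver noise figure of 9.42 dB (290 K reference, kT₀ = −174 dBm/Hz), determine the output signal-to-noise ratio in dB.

Noise floor: N = −174 + 10 log₁₀(B) + NF
10 log₁₀(9.17×10⁴) = 49.62 dB
N = −174 + 49.62 + 9.42 = −114.96 dBm
SNR = P_sig − N = −99.2 − (−114.96) = 15.76 dB → 15.8 dB

15.8 dB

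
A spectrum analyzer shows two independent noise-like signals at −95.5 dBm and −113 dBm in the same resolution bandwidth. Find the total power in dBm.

Convert to linear, add, convert back:
P₁ = 2.82×10⁻¹³ W, P₂ = 5.01×10⁻¹⁵ W
P_tot = 2.87×10⁻¹³ W → 10 log₁₀(P_tot / 10⁻³) = −95.4 dBm

−95.4 dBm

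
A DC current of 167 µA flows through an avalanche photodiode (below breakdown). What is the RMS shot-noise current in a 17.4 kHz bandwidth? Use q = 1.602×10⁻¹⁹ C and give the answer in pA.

965 pA

I_n = √(2qI·B)
2qI·B = 2 × 1.602×10⁻¹⁹ × 1.67×10⁻⁴ × 1.74×10⁴ = 9.31×10⁻¹⁹ A²
I_n = √(9.31×10⁻¹⁹) = 9.65×10⁻¹⁰ A = 965 pA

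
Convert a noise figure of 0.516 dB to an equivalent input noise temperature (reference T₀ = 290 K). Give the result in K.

36.6 K

F = 10^(0.516/10) = 1.12616
T_e = (F − 1)·T₀ = (1.12616 − 1) × 290 = 36.6 K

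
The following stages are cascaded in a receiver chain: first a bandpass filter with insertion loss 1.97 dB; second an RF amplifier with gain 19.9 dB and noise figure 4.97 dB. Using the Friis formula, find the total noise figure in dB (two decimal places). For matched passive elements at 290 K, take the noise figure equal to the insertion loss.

Convert to linear (a loss of L dB is a gain of −L dB): F_i = 10^(NF_i/10), G_i = 10^(G_i,dB/10)
  Stage 1: F_1 = 10^(1.97/10) = 1.574, G_1 = 10^(−1.97/10) = 0.6353
  Stage 2: F_2 = 10^(4.97/10) = 3.141, G_2 = 10^(19.9/10) = 97.72
Friis cascade:
  F = 1.574 + (3.141 − 1)/0.6353 = 4.943
NF = 10 log₁₀(4.943) = 6.94 dB

6.94 dB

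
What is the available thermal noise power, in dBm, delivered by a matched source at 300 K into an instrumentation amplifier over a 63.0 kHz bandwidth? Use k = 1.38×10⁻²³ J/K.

P_n = kTB = 1.38×10⁻²³ × 300 × 6.30×10⁴ = 2.61×10⁻¹⁶ W
In dBm: 10 log₁₀(2.61×10⁻¹⁶ / 10⁻³) = −125.8 dBm

−125.8 dBm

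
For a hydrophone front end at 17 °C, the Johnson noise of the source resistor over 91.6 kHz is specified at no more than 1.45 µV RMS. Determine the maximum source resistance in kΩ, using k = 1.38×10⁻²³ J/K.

1.43 kΩ

T = 17 °C + 273.15 = 290.15 K
Johnson–Nyquist: V_n = √(4kTRB) ⇒ R = V_n² / (4kTB)
4kTB = 4 × 1.38×10⁻²³ × 290.15 × 9.16×10⁴ = 1.47×10⁻¹⁵
R = (1.45×10⁻⁶)² / 1.47×10⁻¹⁵ = 1.43×10³ Ω = 1.43 kΩ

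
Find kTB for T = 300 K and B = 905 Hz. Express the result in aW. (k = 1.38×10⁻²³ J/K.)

P_n = kTB = 1.38×10⁻²³ × 300 × 9.05×10² = 3.75×10⁻¹⁸ W = 3.75 aW

3.75 aW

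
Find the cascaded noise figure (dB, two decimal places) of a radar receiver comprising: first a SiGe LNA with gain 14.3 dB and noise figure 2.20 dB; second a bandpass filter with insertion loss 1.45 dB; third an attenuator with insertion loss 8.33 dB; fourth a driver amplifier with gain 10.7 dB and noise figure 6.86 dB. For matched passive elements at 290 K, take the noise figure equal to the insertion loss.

Convert to linear (a loss of L dB is a gain of −L dB): F_i = 10^(NF_i/10), G_i = 10^(G_i,dB/10)
  Stage 1: F_1 = 10^(2.20/10) = 1.660, G_1 = 10^(14.3/10) = 26.92
  Stage 2: F_2 = 10^(1.45/10) = 1.396, G_2 = 10^(−1.45/10) = 0.7161
  Stage 3: F_3 = 10^(8.33/10) = 6.808, G_3 = 10^(−8.33/10) = 0.1469
  Stage 4: F_4 = 10^(6.86/10) = 4.853, G_4 = 10^(10.7/10) = 11.75
Friis cascade:
  F = 1.660 + (1.396 − 1)/26.92 + (6.808 − 1)/19.28 + (4.853 − 1)/2.831 = 3.336
NF = 10 log₁₀(3.336) = 5.23 dB

5.23 dB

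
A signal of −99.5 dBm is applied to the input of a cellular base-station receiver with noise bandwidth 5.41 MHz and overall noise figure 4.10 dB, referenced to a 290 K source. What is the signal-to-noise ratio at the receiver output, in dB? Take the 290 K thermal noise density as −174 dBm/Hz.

Noise floor: N = −174 + 10 log₁₀(B) + NF
10 log₁₀(5.41×10⁶) = 67.33 dB
N = −174 + 67.33 + 4.10 = −102.57 dBm
SNR = P_sig − N = −99.5 − (−102.57) = 3.07 dB → 3.1 dB

3.1 dB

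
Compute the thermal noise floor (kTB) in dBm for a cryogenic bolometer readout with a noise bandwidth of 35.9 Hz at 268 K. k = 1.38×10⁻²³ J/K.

−158.8 dBm

P_n = kTB = 1.38×10⁻²³ × 268 × 3.59×10¹ = 1.33×10⁻¹⁹ W
In dBm: 10 log₁₀(1.33×10⁻¹⁹ / 10⁻³) = −158.8 dBm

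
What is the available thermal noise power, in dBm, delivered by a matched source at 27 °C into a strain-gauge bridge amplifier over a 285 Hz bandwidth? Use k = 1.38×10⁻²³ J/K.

−149.3 dBm

T = 27 °C + 273.15 = 300.15 K
P_n = kTB = 1.38×10⁻²³ × 300.15 × 2.85×10² = 1.18×10⁻¹⁸ W
In dBm: 10 log₁₀(1.18×10⁻¹⁸ / 10⁻³) = −149.3 dBm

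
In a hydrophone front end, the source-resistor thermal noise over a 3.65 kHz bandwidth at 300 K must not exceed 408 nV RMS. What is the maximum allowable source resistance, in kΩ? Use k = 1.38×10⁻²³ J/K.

2.75 kΩ

Johnson–Nyquist: V_n = √(4kTRB) ⇒ R = V_n² / (4kTB)
4kTB = 4 × 1.38×10⁻²³ × 300 × 3.65×10³ = 6.04×10⁻¹⁷
R = (4.08×10⁻⁷)² / 6.04×10⁻¹⁷ = 2.75×10³ Ω = 2.75 kΩ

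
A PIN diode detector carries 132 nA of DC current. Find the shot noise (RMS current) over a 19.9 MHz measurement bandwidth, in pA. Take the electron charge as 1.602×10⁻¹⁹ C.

I_n = √(2qI·B)
2qI·B = 2 × 1.602×10⁻¹⁹ × 1.32×10⁻⁷ × 1.99×10⁷ = 8.42×10⁻¹⁹ A²
I_n = √(8.42×10⁻¹⁹) = 9.17×10⁻¹⁰ A = 917 pA

917 pA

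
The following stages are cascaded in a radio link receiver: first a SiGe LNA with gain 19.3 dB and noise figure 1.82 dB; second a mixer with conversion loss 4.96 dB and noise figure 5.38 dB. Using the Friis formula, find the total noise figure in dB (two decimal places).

1.90 dB

Convert to linear (a loss of L dB is a gain of −L dB): F_i = 10^(NF_i/10), G_i = 10^(G_i,dB/10)
  Stage 1: F_1 = 10^(1.82/10) = 1.521, G_1 = 10^(19.3/10) = 85.11
  Stage 2: F_2 = 10^(5.38/10) = 3.451, G_2 = 10^(−4.96/10) = 0.3192
Friis cascade:
  F = 1.521 + (3.451 − 1)/85.11 = 1.549
NF = 10 log₁₀(1.549) = 1.90 dB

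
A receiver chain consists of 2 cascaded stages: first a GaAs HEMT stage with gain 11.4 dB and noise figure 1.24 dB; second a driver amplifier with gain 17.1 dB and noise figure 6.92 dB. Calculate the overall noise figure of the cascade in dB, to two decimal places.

2.08 dB

Convert to linear (a loss of L dB is a gain of −L dB): F_i = 10^(NF_i/10), G_i = 10^(G_i,dB/10)
  Stage 1: F_1 = 10^(1.24/10) = 1.330, G_1 = 10^(11.4/10) = 13.80
  Stage 2: F_2 = 10^(6.92/10) = 4.920, G_2 = 10^(17.1/10) = 51.29
Friis cascade:
  F = 1.330 + (4.920 − 1)/13.80 = 1.614
NF = 10 log₁₀(1.614) = 2.08 dB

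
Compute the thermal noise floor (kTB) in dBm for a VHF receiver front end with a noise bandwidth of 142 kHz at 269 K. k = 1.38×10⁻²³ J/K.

P_n = kTB = 1.38×10⁻²³ × 269 × 1.42×10⁵ = 5.27×10⁻¹⁶ W
In dBm: 10 log₁₀(5.27×10⁻¹⁶ / 10⁻³) = −122.8 dBm

−122.8 dBm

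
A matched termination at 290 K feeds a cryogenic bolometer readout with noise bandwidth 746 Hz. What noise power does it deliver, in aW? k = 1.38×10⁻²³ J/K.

P_n = kTB = 1.38×10⁻²³ × 290 × 7.46×10² = 2.99×10⁻¹⁸ W = 2.99 aW

2.99 aW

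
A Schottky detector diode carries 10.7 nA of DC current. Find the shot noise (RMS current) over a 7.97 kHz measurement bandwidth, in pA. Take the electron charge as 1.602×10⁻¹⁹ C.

5.23 pA

I_n = √(2qI·B)
2qI·B = 2 × 1.602×10⁻¹⁹ × 1.07×10⁻⁸ × 7.97×10³ = 2.73×10⁻²³ A²
I_n = √(2.73×10⁻²³) = 5.23×10⁻¹² A = 5.23 pA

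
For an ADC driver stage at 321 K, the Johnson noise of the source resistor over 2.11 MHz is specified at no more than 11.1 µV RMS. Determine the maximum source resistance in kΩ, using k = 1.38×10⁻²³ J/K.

Johnson–Nyquist: V_n = √(4kTRB) ⇒ R = V_n² / (4kTB)
4kTB = 4 × 1.38×10⁻²³ × 321 × 2.11×10⁶ = 3.74×10⁻¹⁴
R = (1.11×10⁻⁵)² / 3.74×10⁻¹⁴ = 3.30×10³ Ω = 3.30 kΩ

3.30 kΩ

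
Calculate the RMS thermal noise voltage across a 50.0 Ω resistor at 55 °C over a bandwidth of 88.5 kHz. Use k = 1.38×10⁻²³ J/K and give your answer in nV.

283 nV

T = 55 °C + 273.15 = 328.15 K
V_n = √(4kTRB)
4kTRB = 4 × 1.38×10⁻²³ × 328.15 × 5.00×10¹ × 8.85×10⁴ = 8.02×10⁻¹⁴ V²
V_n = √(8.02×10⁻¹⁴) = 2.83×10⁻⁷ V = 283 nV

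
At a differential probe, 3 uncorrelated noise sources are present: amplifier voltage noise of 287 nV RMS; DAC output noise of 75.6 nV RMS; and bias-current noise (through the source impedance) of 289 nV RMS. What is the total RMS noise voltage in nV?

414 nV

Uncorrelated sources add in power (mean-square): V_tot = √(ΣV_i²)
V_tot = √[(2.87×10⁻⁷)² + (7.56×10⁻⁸)² + (2.89×10⁻⁷)²] = 4.14×10⁻⁷ V = 414 nV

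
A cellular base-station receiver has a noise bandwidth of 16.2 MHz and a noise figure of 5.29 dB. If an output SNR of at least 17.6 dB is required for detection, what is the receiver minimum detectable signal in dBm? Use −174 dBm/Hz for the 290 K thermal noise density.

Sensitivity = −174 + 10 log₁₀(B) + NF + SNR_min
= −174 + 72.1 + 5.29 + 17.6
= −79.01 dBm → −79.0 dBm

−79.0 dBm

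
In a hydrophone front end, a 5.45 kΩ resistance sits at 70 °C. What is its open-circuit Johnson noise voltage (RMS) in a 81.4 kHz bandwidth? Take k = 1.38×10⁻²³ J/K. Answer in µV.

2.90 µV

T = 70 °C + 273.15 = 343.15 K
V_n = √(4kTRB)
4kTRB = 4 × 1.38×10⁻²³ × 343.15 × 5.45×10³ × 8.14×10⁴ = 8.40×10⁻¹² V²
V_n = √(8.40×10⁻¹²) = 2.90×10⁻⁶ V = 2.90 µV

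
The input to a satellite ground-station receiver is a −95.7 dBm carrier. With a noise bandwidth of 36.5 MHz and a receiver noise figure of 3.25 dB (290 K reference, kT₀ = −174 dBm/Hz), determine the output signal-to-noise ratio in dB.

Noise floor: N = −174 + 10 log₁₀(B) + NF
10 log₁₀(3.65×10⁷) = 75.62 dB
N = −174 + 75.62 + 3.25 = −95.13 dBm
SNR = P_sig − N = −95.7 − (−95.13) = −0.57 dB → −0.6 dB

−0.6 dB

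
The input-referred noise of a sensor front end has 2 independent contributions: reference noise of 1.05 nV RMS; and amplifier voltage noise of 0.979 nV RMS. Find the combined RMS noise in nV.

1.44 nV

Uncorrelated sources add in power (mean-square): V_tot = √(ΣV_i²)
V_tot = √[(1.05×10⁻⁹)² + (9.79×10⁻¹⁰)²] = 1.44×10⁻⁹ V = 1.44 nV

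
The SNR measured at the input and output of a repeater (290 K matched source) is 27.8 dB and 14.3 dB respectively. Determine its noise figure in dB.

13.5 dB

NF (dB) = SNR_in(dB) − SNR_out(dB) when the source is at T₀
NF = 27.8 − 14.3 = 13.5 dB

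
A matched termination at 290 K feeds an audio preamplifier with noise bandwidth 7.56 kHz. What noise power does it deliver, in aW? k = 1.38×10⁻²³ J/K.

P_n = kTB = 1.38×10⁻²³ × 290 × 7.56×10³ = 3.03×10⁻¹⁷ W = 30.3 aW

30.3 aW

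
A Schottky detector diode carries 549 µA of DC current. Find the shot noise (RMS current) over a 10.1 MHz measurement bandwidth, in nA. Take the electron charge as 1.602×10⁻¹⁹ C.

42.1 nA

I_n = √(2qI·B)
2qI·B = 2 × 1.602×10⁻¹⁹ × 5.49×10⁻⁴ × 1.01×10⁷ = 1.78×10⁻¹⁵ A²
I_n = √(1.78×10⁻¹⁵) = 4.21×10⁻⁸ A = 42.1 nA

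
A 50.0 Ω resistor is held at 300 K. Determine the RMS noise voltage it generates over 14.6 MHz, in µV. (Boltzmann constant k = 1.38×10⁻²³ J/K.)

3.48 µV

V_n = √(4kTRB)
4kTRB = 4 × 1.38×10⁻²³ × 300 × 5.00×10¹ × 1.46×10⁷ = 1.21×10⁻¹¹ V²
V_n = √(1.21×10⁻¹¹) = 3.48×10⁻⁶ V = 3.48 µV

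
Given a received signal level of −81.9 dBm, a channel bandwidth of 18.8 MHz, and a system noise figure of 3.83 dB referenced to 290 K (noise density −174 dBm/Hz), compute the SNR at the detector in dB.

15.5 dB

Noise floor: N = −174 + 10 log₁₀(B) + NF
10 log₁₀(1.88×10⁷) = 72.74 dB
N = −174 + 72.74 + 3.83 = −97.43 dBm
SNR = P_sig − N = −81.9 − (−97.43) = 15.53 dB → 15.5 dB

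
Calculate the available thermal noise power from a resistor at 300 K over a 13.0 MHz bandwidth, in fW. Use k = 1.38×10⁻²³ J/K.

53.8 fW

P_n = kTB = 1.38×10⁻²³ × 300 × 1.30×10⁷ = 5.38×10⁻¹⁴ W = 53.8 fW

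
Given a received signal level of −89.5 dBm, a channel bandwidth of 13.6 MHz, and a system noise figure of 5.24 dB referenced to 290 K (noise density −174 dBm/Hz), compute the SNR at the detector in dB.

7.9 dB

Noise floor: N = −174 + 10 log₁₀(B) + NF
10 log₁₀(1.36×10⁷) = 71.34 dB
N = −174 + 71.34 + 5.24 = −97.42 dBm
SNR = P_sig − N = −89.5 − (−97.42) = 7.92 dB → 7.9 dB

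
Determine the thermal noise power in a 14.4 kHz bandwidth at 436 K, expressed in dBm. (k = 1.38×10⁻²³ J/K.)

P_n = kTB = 1.38×10⁻²³ × 436 × 1.44×10⁴ = 8.66×10⁻¹⁷ W
In dBm: 10 log₁₀(8.66×10⁻¹⁷ / 10⁻³) = −130.6 dBm

−130.6 dBm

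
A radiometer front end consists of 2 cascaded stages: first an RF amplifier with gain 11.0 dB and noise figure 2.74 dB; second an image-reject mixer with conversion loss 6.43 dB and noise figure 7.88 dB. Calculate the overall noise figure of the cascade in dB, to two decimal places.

Convert to linear (a loss of L dB is a gain of −L dB): F_i = 10^(NF_i/10), G_i = 10^(G_i,dB/10)
  Stage 1: F_1 = 10^(2.74/10) = 1.879, G_1 = 10^(11.0/10) = 12.59
  Stage 2: F_2 = 10^(7.88/10) = 6.138, G_2 = 10^(−6.43/10) = 0.2275
Friis cascade:
  F = 1.879 + (6.138 − 1)/12.59 = 2.287
NF = 10 log₁₀(2.287) = 3.59 dB

3.59 dB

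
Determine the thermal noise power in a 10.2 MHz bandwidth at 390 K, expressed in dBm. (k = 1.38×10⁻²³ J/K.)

−102.6 dBm

P_n = kTB = 1.38×10⁻²³ × 390 × 1.02×10⁷ = 5.49×10⁻¹⁴ W
In dBm: 10 log₁₀(5.49×10⁻¹⁴ / 10⁻³) = −102.6 dBm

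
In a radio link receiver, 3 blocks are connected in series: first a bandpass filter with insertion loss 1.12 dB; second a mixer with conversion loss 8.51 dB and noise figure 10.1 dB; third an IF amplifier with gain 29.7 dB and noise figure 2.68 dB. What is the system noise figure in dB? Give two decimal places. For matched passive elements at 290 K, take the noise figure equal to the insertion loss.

Convert to linear (a loss of L dB is a gain of −L dB): F_i = 10^(NF_i/10), G_i = 10^(G_i,dB/10)
  Stage 1: F_1 = 10^(1.12/10) = 1.294, G_1 = 10^(−1.12/10) = 0.7727
  Stage 2: F_2 = 10^(10.1/10) = 10.23, G_2 = 10^(−8.51/10) = 0.1409
  Stage 3: F_3 = 10^(2.68/10) = 1.854, G_3 = 10^(29.7/10) = 933.3
Friis cascade:
  F = 1.294 + (10.23 − 1)/0.7727 + (1.854 − 1)/0.1089 = 21.08
NF = 10 log₁₀(21.08) = 13.24 dB

13.24 dB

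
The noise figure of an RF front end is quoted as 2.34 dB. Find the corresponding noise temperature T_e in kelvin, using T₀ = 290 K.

F = 10^(2.34/10) = 1.71396
T_e = (F − 1)·T₀ = (1.71396 − 1) × 290 = 207 K

207 K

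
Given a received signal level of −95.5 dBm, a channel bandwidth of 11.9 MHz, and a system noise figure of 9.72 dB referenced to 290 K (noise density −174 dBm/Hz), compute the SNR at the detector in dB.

−2.0 dB

Noise floor: N = −174 + 10 log₁₀(B) + NF
10 log₁₀(1.19×10⁷) = 70.76 dB
N = −174 + 70.76 + 9.72 = −93.52 dBm
SNR = P_sig − N = −95.5 − (−93.52) = −1.98 dB → −2.0 dB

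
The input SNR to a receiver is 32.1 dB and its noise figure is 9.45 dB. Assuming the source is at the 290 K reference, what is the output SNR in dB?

By definition F = SNR_in/SNR_out, so in dB: SNR_out = SNR_in − NF
SNR_out = 32.1 − 9.45 = 22.65 dB

22.65 dB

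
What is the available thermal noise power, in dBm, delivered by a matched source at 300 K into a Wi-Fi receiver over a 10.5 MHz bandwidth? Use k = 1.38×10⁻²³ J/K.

P_n = kTB = 1.38×10⁻²³ × 300 × 1.05×10⁷ = 4.35×10⁻¹⁴ W
In dBm: 10 log₁₀(4.35×10⁻¹⁴ / 10⁻³) = −103.6 dBm

−103.6 dBm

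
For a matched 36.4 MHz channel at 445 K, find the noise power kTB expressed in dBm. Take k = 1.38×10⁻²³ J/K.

−96.5 dBm

P_n = kTB = 1.38×10⁻²³ × 445 × 3.64×10⁷ = 2.24×10⁻¹³ W
In dBm: 10 log₁₀(2.24×10⁻¹³ / 10⁻³) = −96.5 dBm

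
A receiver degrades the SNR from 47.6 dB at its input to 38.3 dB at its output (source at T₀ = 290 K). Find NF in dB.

9.3 dB

NF (dB) = SNR_in(dB) − SNR_out(dB) when the source is at T₀
NF = 47.6 − 38.3 = 9.3 dB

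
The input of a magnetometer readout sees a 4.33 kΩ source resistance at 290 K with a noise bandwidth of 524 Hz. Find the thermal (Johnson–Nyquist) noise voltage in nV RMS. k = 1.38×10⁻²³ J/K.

191 nV

V_n = √(4kTRB)
4kTRB = 4 × 1.38×10⁻²³ × 290 × 4.33×10³ × 5.24×10² = 3.63×10⁻¹⁴ V²
V_n = √(3.63×10⁻¹⁴) = 1.91×10⁻⁷ V = 191 nV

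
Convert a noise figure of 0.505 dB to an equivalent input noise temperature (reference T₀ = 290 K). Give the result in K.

35.8 K

F = 10^(0.505/10) = 1.12331
T_e = (F − 1)·T₀ = (1.12331 − 1) × 290 = 35.8 K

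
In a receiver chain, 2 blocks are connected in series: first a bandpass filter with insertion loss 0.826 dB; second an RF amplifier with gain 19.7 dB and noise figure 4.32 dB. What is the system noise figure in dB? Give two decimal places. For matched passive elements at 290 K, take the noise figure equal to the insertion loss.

Convert to linear (a loss of L dB is a gain of −L dB): F_i = 10^(NF_i/10), G_i = 10^(G_i,dB/10)
  Stage 1: F_1 = 10^(0.826/10) = 1.209, G_1 = 10^(−0.826/10) = 0.8268
  Stage 2: F_2 = 10^(4.32/10) = 2.704, G_2 = 10^(19.7/10) = 93.33
Friis cascade:
  F = 1.209 + (2.704 − 1)/0.8268 = 3.270
NF = 10 log₁₀(3.270) = 5.15 dB

5.15 dB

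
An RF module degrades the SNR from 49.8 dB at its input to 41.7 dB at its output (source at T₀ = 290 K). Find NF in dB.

8.1 dB

NF (dB) = SNR_in(dB) − SNR_out(dB) when the source is at T₀
NF = 49.8 − 41.7 = 8.1 dB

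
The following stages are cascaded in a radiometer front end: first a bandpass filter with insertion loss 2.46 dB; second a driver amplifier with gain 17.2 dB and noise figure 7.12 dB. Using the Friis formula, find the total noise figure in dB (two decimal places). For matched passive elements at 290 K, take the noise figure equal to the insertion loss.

Convert to linear (a loss of L dB is a gain of −L dB): F_i = 10^(NF_i/10), G_i = 10^(G_i,dB/10)
  Stage 1: F_1 = 10^(2.46/10) = 1.762, G_1 = 10^(−2.46/10) = 0.5675
  Stage 2: F_2 = 10^(7.12/10) = 5.152, G_2 = 10^(17.2/10) = 52.48
Friis cascade:
  F = 1.762 + (5.152 − 1)/0.5675 = 9.078
NF = 10 log₁₀(9.078) = 9.58 dB

9.58 dB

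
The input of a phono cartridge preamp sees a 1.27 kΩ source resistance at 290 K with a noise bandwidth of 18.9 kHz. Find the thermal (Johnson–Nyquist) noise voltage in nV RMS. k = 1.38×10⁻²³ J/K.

620 nV

V_n = √(4kTRB)
4kTRB = 4 × 1.38×10⁻²³ × 290 × 1.27×10³ × 1.89×10⁴ = 3.84×10⁻¹³ V²
V_n = √(3.84×10⁻¹³) = 6.20×10⁻⁷ V = 620 nV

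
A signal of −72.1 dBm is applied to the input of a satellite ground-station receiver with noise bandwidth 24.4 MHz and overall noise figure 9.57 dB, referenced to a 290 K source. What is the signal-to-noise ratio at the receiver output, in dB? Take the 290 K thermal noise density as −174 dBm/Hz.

18.5 dB

Noise floor: N = −174 + 10 log₁₀(B) + NF
10 log₁₀(2.44×10⁷) = 73.87 dB
N = −174 + 73.87 + 9.57 = −90.56 dBm
SNR = P_sig − N = −72.1 − (−90.56) = 18.46 dB → 18.5 dB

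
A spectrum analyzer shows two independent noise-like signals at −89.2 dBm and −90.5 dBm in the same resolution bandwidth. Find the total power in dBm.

−86.8 dBm

Convert to linear, add, convert back:
P₁ = 1.20×10⁻¹² W, P₂ = 8.91×10⁻¹³ W
P_tot = 2.09×10⁻¹² W → 10 log₁₀(P_tot / 10⁻³) = −86.8 dBm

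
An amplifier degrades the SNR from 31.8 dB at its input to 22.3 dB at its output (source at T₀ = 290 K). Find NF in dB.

9.5 dB

NF (dB) = SNR_in(dB) − SNR_out(dB) when the source is at T₀
NF = 31.8 − 22.3 = 9.5 dB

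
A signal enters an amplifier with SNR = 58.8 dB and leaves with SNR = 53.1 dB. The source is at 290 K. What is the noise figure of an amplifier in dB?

NF (dB) = SNR_in(dB) − SNR_out(dB) when the source is at T₀
NF = 58.8 − 53.1 = 5.7 dB

5.7 dB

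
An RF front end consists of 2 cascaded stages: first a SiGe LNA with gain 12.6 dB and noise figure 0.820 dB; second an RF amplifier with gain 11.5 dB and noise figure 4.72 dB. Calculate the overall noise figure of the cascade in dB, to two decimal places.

Convert to linear (a loss of L dB is a gain of −L dB): F_i = 10^(NF_i/10), G_i = 10^(G_i,dB/10)
  Stage 1: F_1 = 10^(0.820/10) = 1.208, G_1 = 10^(12.6/10) = 18.20
  Stage 2: F_2 = 10^(4.72/10) = 2.965, G_2 = 10^(11.5/10) = 14.13
Friis cascade:
  F = 1.208 + (2.965 − 1)/18.20 = 1.316
NF = 10 log₁₀(1.316) = 1.19 dB

1.19 dB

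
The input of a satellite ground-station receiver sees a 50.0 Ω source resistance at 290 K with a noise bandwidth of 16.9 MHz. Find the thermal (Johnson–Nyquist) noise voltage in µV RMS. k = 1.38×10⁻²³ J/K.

3.68 µV

V_n = √(4kTRB)
4kTRB = 4 × 1.38×10⁻²³ × 290 × 5.00×10¹ × 1.69×10⁷ = 1.35×10⁻¹¹ V²
V_n = √(1.35×10⁻¹¹) = 3.68×10⁻⁶ V = 3.68 µV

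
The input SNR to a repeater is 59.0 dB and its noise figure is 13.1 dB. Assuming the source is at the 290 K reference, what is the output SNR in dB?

By definition F = SNR_in/SNR_out, so in dB: SNR_out = SNR_in − NF
SNR_out = 59.0 − 13.1 = 45.9 dB

45.9 dB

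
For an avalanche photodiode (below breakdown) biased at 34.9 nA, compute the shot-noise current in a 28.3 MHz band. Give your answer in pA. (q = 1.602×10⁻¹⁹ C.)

563 pA

I_n = √(2qI·B)
2qI·B = 2 × 1.602×10⁻¹⁹ × 3.49×10⁻⁸ × 2.83×10⁷ = 3.16×10⁻¹⁹ A²
I_n = √(3.16×10⁻¹⁹) = 5.63×10⁻¹⁰ A = 563 pA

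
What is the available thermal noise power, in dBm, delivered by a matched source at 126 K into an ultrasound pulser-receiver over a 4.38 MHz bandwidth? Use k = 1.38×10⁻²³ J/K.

P_n = kTB = 1.38×10⁻²³ × 126 × 4.38×10⁶ = 7.62×10⁻¹⁵ W
In dBm: 10 log₁₀(7.62×10⁻¹⁵ / 10⁻³) = −111.2 dBm

−111.2 dBm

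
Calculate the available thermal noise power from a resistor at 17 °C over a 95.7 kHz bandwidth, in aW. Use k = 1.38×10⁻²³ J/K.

T = 17 °C + 273.15 = 290.15 K
P_n = kTB = 1.38×10⁻²³ × 290.15 × 9.57×10⁴ = 3.83×10⁻¹⁶ W = 383 aW

383 aW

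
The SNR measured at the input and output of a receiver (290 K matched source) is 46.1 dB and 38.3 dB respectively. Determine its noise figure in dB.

7.8 dB

NF (dB) = SNR_in(dB) − SNR_out(dB) when the source is at T₀
NF = 46.1 − 38.3 = 7.8 dB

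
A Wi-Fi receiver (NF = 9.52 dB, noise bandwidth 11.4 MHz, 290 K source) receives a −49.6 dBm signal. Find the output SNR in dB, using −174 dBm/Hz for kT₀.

Noise floor: N = −174 + 10 log₁₀(B) + NF
10 log₁₀(1.14×10⁷) = 70.57 dB
N = −174 + 70.57 + 9.52 = −93.91 dBm
SNR = P_sig − N = −49.6 − (−93.91) = 44.31 dB → 44.3 dB

44.3 dB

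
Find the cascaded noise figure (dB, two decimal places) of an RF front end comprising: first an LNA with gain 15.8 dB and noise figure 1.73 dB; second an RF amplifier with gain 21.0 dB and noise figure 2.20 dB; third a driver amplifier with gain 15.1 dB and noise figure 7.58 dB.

1.78 dB

Convert to linear (a loss of L dB is a gain of −L dB): F_i = 10^(NF_i/10), G_i = 10^(G_i,dB/10)
  Stage 1: F_1 = 10^(1.73/10) = 1.489, G_1 = 10^(15.8/10) = 38.02
  Stage 2: F_2 = 10^(2.20/10) = 1.660, G_2 = 10^(21.0/10) = 125.9
  Stage 3: F_3 = 10^(7.58/10) = 5.728, G_3 = 10^(15.1/10) = 32.36
Friis cascade:
  F = 1.489 + (1.660 − 1)/38.02 + (5.728 − 1)/4786 = 1.508
NF = 10 log₁₀(1.508) = 1.78 dB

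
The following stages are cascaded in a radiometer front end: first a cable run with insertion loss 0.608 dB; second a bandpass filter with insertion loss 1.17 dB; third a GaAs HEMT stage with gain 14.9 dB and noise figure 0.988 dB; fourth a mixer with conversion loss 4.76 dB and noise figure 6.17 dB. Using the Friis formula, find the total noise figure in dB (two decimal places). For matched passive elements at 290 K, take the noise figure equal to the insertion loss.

Convert to linear (a loss of L dB is a gain of −L dB): F_i = 10^(NF_i/10), G_i = 10^(G_i,dB/10)
  Stage 1: F_1 = 10^(0.608/10) = 1.150, G_1 = 10^(−0.608/10) = 0.8694
  Stage 2: F_2 = 10^(1.17/10) = 1.309, G_2 = 10^(−1.17/10) = 0.7638
  Stage 3: F_3 = 10^(0.988/10) = 1.255, G_3 = 10^(14.9/10) = 30.90
  Stage 4: F_4 = 10^(6.17/10) = 4.140, G_4 = 10^(−4.76/10) = 0.3342
Friis cascade:
  F = 1.150 + (1.309 − 1)/0.8694 + (1.255 − 1)/0.6640 + (4.140 − 1)/20.52 = 2.044
NF = 10 log₁₀(2.044) = 3.10 dB

3.10 dB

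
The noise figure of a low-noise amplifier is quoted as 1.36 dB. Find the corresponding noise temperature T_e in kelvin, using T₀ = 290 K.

F = 10^(1.36/10) = 1.36773
T_e = (F − 1)·T₀ = (1.36773 − 1) × 290 = 107 K

107 K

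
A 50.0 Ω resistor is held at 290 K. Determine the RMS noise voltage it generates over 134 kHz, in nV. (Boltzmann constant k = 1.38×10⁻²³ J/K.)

V_n = √(4kTRB)
4kTRB = 4 × 1.38×10⁻²³ × 290 × 5.00×10¹ × 1.34×10⁵ = 1.07×10⁻¹³ V²
V_n = √(1.07×10⁻¹³) = 3.27×10⁻⁷ V = 327 nV

327 nV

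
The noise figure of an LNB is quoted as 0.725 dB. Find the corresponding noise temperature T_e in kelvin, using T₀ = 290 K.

F = 10^(0.725/10) = 1.18168
T_e = (F − 1)·T₀ = (1.18168 − 1) × 290 = 52.7 K

52.7 K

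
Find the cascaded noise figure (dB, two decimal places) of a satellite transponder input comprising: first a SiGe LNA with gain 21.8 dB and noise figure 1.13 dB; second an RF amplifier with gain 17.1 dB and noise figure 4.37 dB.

Convert to linear (a loss of L dB is a gain of −L dB): F_i = 10^(NF_i/10), G_i = 10^(G_i,dB/10)
  Stage 1: F_1 = 10^(1.13/10) = 1.297, G_1 = 10^(21.8/10) = 151.4
  Stage 2: F_2 = 10^(4.37/10) = 2.735, G_2 = 10^(17.1/10) = 51.29
Friis cascade:
  F = 1.297 + (2.735 − 1)/151.4 = 1.309
NF = 10 log₁₀(1.309) = 1.17 dB

1.17 dB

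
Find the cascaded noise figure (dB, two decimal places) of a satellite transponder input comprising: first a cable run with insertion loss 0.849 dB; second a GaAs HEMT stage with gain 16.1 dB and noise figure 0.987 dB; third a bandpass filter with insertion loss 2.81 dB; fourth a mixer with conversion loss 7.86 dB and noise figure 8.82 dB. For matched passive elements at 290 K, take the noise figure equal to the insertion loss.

Convert to linear (a loss of L dB is a gain of −L dB): F_i = 10^(NF_i/10), G_i = 10^(G_i,dB/10)
  Stage 1: F_1 = 10^(0.849/10) = 1.216, G_1 = 10^(−0.849/10) = 0.8224
  Stage 2: F_2 = 10^(0.987/10) = 1.255, G_2 = 10^(16.1/10) = 40.74
  Stage 3: F_3 = 10^(2.81/10) = 1.910, G_3 = 10^(−2.81/10) = 0.5236
  Stage 4: F_4 = 10^(8.82/10) = 7.621, G_4 = 10^(−7.86/10) = 0.1637
Friis cascade:
  F = 1.216 + (1.255 − 1)/0.8224 + (1.910 − 1)/33.50 + (7.621 − 1)/17.54 = 1.931
NF = 10 log₁₀(1.931) = 2.86 dB

2.86 dB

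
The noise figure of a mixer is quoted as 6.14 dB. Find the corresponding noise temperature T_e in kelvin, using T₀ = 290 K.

F = 10^(6.14/10) = 4.1115
T_e = (F − 1)·T₀ = (4.1115 − 1) × 290 = 902 K

902 K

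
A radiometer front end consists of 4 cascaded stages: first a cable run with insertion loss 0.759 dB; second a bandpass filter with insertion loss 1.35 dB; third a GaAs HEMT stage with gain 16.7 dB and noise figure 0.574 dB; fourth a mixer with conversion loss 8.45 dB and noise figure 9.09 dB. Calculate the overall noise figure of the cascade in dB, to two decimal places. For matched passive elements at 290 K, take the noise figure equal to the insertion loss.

Convert to linear (a loss of L dB is a gain of −L dB): F_i = 10^(NF_i/10), G_i = 10^(G_i,dB/10)
  Stage 1: F_1 = 10^(0.759/10) = 1.191, G_1 = 10^(−0.759/10) = 0.8397
  Stage 2: F_2 = 10^(1.35/10) = 1.365, G_2 = 10^(−1.35/10) = 0.7328
  Stage 3: F_3 = 10^(0.574/10) = 1.141, G_3 = 10^(16.7/10) = 46.77
  Stage 4: F_4 = 10^(9.09/10) = 8.110, G_4 = 10^(−8.45/10) = 0.1429
Friis cascade:
  F = 1.191 + (1.365 − 1)/0.8397 + (1.141 − 1)/0.6153 + (8.110 − 1)/28.78 = 2.102
NF = 10 log₁₀(2.102) = 3.23 dB

3.23 dB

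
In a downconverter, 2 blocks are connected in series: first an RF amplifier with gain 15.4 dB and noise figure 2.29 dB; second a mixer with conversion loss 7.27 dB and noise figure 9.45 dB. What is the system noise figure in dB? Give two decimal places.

Convert to linear (a loss of L dB is a gain of −L dB): F_i = 10^(NF_i/10), G_i = 10^(G_i,dB/10)
  Stage 1: F_1 = 10^(2.29/10) = 1.694, G_1 = 10^(15.4/10) = 34.67
  Stage 2: F_2 = 10^(9.45/10) = 8.810, G_2 = 10^(−7.27/10) = 0.1875
Friis cascade:
  F = 1.694 + (8.810 − 1)/34.67 = 1.920
NF = 10 log₁₀(1.920) = 2.83 dB

2.83 dB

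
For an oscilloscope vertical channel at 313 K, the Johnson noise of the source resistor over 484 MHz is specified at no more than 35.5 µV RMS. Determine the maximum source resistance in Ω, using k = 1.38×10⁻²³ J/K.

151 Ω

Johnson–Nyquist: V_n = √(4kTRB) ⇒ R = V_n² / (4kTB)
4kTB = 4 × 1.38×10⁻²³ × 313 × 4.84×10⁸ = 8.36×10⁻¹²
R = (3.55×10⁻⁵)² / 8.36×10⁻¹² = 1.51×10² Ω = 151 Ω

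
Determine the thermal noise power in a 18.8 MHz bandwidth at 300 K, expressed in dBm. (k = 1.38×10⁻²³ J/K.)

P_n = kTB = 1.38×10⁻²³ × 300 × 1.88×10⁷ = 7.78×10⁻¹⁴ W
In dBm: 10 log₁₀(7.78×10⁻¹⁴ / 10⁻³) = −101.1 dBm

−101.1 dBm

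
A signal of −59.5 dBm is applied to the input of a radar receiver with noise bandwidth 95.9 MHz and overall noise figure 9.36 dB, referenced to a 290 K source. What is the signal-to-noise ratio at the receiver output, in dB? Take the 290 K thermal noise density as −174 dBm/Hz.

Noise floor: N = −174 + 10 log₁₀(B) + NF
10 log₁₀(9.59×10⁷) = 79.82 dB
N = −174 + 79.82 + 9.36 = −84.82 dBm
SNR = P_sig − N = −59.5 − (−84.82) = 25.32 dB → 25.3 dB

25.3 dB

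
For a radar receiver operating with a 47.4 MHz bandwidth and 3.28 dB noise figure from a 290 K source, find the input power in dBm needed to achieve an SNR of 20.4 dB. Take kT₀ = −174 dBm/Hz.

−73.6 dBm

Sensitivity = −174 + 10 log₁₀(B) + NF + SNR_min
= −174 + 76.76 + 3.28 + 20.4
= −73.56 dBm → −73.6 dBm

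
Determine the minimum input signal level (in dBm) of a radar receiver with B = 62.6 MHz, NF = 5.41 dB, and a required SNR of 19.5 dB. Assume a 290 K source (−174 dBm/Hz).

−71.1 dBm

Sensitivity = −174 + 10 log₁₀(B) + NF + SNR_min
= −174 + 77.97 + 5.41 + 19.5
= −71.12 dBm → −71.1 dBm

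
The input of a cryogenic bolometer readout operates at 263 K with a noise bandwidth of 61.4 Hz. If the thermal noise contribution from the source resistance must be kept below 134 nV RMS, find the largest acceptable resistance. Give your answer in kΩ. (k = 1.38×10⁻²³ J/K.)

Johnson–Nyquist: V_n = √(4kTRB) ⇒ R = V_n² / (4kTB)
4kTB = 4 × 1.38×10⁻²³ × 263 × 6.14×10¹ = 8.91×10⁻¹⁹
R = (1.34×10⁻⁷)² / 8.91×10⁻¹⁹ = 2.01×10⁴ Ω = 20.1 kΩ

20.1 kΩ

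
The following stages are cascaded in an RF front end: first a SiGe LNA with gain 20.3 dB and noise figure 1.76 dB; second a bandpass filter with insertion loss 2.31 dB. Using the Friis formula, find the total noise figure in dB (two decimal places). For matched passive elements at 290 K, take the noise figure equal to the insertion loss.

1.78 dB

Convert to linear (a loss of L dB is a gain of −L dB): F_i = 10^(NF_i/10), G_i = 10^(G_i,dB/10)
  Stage 1: F_1 = 10^(1.76/10) = 1.500, G_1 = 10^(20.3/10) = 107.2
  Stage 2: F_2 = 10^(2.31/10) = 1.702, G_2 = 10^(−2.31/10) = 0.5875
Friis cascade:
  F = 1.500 + (1.702 − 1)/107.2 = 1.506
NF = 10 log₁₀(1.506) = 1.78 dB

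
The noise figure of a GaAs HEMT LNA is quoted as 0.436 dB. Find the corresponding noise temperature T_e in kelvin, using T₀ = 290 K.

30.6 K

F = 10^(0.436/10) = 1.10561
T_e = (F − 1)·T₀ = (1.10561 − 1) × 290 = 30.6 K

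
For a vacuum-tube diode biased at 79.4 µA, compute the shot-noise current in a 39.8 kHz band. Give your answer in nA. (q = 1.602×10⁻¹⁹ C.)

I_n = √(2qI·B)
2qI·B = 2 × 1.602×10⁻¹⁹ × 7.94×10⁻⁵ × 3.98×10⁴ = 1.01×10⁻¹⁸ A²
I_n = √(1.01×10⁻¹⁸) = 1.01×10⁻⁹ A = 1.01 nA

1.01 nA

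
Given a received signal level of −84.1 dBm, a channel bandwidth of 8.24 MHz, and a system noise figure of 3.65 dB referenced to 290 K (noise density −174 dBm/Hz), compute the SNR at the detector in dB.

Noise floor: N = −174 + 10 log₁₀(B) + NF
10 log₁₀(8.24×10⁶) = 69.16 dB
N = −174 + 69.16 + 3.65 = −101.19 dBm
SNR = P_sig − N = −84.1 − (−101.19) = 17.09 dB → 17.1 dB

17.1 dB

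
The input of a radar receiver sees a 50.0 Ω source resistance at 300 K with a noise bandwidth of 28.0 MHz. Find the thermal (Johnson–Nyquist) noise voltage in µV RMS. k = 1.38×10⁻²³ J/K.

4.81 µV

V_n = √(4kTRB)
4kTRB = 4 × 1.38×10⁻²³ × 300 × 5.00×10¹ × 2.80×10⁷ = 2.32×10⁻¹¹ V²
V_n = √(2.32×10⁻¹¹) = 4.81×10⁻⁶ V = 4.81 µV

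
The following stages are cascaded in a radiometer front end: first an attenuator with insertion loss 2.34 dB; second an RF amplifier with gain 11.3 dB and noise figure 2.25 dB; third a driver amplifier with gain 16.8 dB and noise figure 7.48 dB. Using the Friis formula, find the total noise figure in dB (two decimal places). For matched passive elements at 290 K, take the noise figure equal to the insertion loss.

5.39 dB

Convert to linear (a loss of L dB is a gain of −L dB): F_i = 10^(NF_i/10), G_i = 10^(G_i,dB/10)
  Stage 1: F_1 = 10^(2.34/10) = 1.714, G_1 = 10^(−2.34/10) = 0.5834
  Stage 2: F_2 = 10^(2.25/10) = 1.679, G_2 = 10^(11.3/10) = 13.49
  Stage 3: F_3 = 10^(7.48/10) = 5.598, G_3 = 10^(16.8/10) = 47.86
Friis cascade:
  F = 1.714 + (1.679 − 1)/0.5834 + (5.598 − 1)/7.870 = 3.462
NF = 10 log₁₀(3.462) = 5.39 dB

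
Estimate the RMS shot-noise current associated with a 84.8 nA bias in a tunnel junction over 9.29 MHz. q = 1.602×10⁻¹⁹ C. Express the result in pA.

502 pA

I_n = √(2qI·B)
2qI·B = 2 × 1.602×10⁻¹⁹ × 8.48×10⁻⁸ × 9.29×10⁶ = 2.52×10⁻¹⁹ A²
I_n = √(2.52×10⁻¹⁹) = 5.02×10⁻¹⁰ A = 502 pA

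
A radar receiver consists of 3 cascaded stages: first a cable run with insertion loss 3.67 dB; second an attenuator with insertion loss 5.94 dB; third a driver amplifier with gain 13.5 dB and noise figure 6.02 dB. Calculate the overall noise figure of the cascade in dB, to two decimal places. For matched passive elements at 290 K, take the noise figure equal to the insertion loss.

15.63 dB

Convert to linear (a loss of L dB is a gain of −L dB): F_i = 10^(NF_i/10), G_i = 10^(G_i,dB/10)
  Stage 1: F_1 = 10^(3.67/10) = 2.328, G_1 = 10^(−3.67/10) = 0.4295
  Stage 2: F_2 = 10^(5.94/10) = 3.926, G_2 = 10^(−5.94/10) = 0.2547
  Stage 3: F_3 = 10^(6.02/10) = 3.999, G_3 = 10^(13.5/10) = 22.39
Friis cascade:
  F = 2.328 + (3.926 − 1)/0.4295 + (3.999 − 1)/0.1094 = 36.56
NF = 10 log₁₀(36.56) = 15.63 dB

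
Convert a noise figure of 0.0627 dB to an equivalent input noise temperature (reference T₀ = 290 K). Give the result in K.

F = 10^(0.0627/10) = 1.01454
T_e = (F − 1)·T₀ = (1.01454 − 1) × 290 = 4.22 K

4.22 K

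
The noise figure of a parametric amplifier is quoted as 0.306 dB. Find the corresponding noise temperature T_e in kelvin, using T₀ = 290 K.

F = 10^(0.306/10) = 1.073
T_e = (F − 1)·T₀ = (1.073 − 1) × 290 = 21.2 K

21.2 K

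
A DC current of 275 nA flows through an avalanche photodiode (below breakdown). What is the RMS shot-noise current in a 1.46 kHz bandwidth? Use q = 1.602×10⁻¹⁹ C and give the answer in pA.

I_n = √(2qI·B)
2qI·B = 2 × 1.602×10⁻¹⁹ × 2.75×10⁻⁷ × 1.46×10³ = 1.29×10⁻²² A²
I_n = √(1.29×10⁻²²) = 1.13×10⁻¹¹ A = 11.3 pA

11.3 pA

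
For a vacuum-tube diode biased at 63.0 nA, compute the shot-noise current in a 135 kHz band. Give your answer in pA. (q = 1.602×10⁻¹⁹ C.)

I_n = √(2qI·B)
2qI·B = 2 × 1.602×10⁻¹⁹ × 6.30×10⁻⁸ × 1.35×10⁵ = 2.73×10⁻²¹ A²
I_n = √(2.73×10⁻²¹) = 5.22×10⁻¹¹ A = 52.2 pA

52.2 pA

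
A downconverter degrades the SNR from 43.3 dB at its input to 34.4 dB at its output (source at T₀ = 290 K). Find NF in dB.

8.9 dB

NF (dB) = SNR_in(dB) − SNR_out(dB) when the source is at T₀
NF = 43.3 − 34.4 = 8.9 dB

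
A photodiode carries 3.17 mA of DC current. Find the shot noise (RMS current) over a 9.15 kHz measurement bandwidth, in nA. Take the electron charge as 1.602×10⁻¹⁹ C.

I_n = √(2qI·B)
2qI·B = 2 × 1.602×10⁻¹⁹ × 3.17×10⁻³ × 9.15×10³ = 9.29×10⁻¹⁸ A²
I_n = √(9.29×10⁻¹⁸) = 3.05×10⁻⁹ A = 3.05 nA

3.05 nA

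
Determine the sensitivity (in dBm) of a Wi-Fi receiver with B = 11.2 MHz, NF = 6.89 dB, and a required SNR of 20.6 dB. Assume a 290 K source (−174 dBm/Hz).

Sensitivity = −174 + 10 log₁₀(B) + NF + SNR_min
= −174 + 70.49 + 6.89 + 20.6
= −76.02 dBm → −76.0 dBm

−76.0 dBm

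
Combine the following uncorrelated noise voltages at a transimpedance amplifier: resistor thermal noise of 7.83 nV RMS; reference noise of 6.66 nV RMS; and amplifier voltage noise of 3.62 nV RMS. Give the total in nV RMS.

10.9 nV

Uncorrelated sources add in power (mean-square): V_tot = √(ΣV_i²)
V_tot = √[(7.83×10⁻⁹)² + (6.66×10⁻⁹)² + (3.62×10⁻⁹)²] = 1.09×10⁻⁸ V = 10.9 nV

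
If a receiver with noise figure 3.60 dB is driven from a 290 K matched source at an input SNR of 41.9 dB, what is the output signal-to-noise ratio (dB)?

38.30 dB

By definition F = SNR_in/SNR_out, so in dB: SNR_out = SNR_in − NF
SNR_out = 41.9 − 3.60 = 38.30 dB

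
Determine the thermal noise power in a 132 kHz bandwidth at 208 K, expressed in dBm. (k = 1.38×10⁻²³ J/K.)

P_n = kTB = 1.38×10⁻²³ × 208 × 1.32×10⁵ = 3.79×10⁻¹⁶ W
In dBm: 10 log₁₀(3.79×10⁻¹⁶ / 10⁻³) = −124.2 dBm

−124.2 dBm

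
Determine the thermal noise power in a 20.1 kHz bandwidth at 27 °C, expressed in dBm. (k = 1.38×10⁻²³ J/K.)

T = 27 °C + 273.15 = 300.15 K
P_n = kTB = 1.38×10⁻²³ × 300.15 × 2.01×10⁴ = 8.33×10⁻¹⁷ W
In dBm: 10 log₁₀(8.33×10⁻¹⁷ / 10⁻³) = −130.8 dBm

−130.8 dBm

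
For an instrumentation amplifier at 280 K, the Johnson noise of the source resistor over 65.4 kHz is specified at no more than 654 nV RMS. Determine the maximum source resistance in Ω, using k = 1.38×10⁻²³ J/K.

Johnson–Nyquist: V_n = √(4kTRB) ⇒ R = V_n² / (4kTB)
4kTB = 4 × 1.38×10⁻²³ × 280 × 6.54×10⁴ = 1.01×10⁻¹⁵
R = (6.54×10⁻⁷)² / 1.01×10⁻¹⁵ = 4.23×10² Ω = 423 Ω

423 Ω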